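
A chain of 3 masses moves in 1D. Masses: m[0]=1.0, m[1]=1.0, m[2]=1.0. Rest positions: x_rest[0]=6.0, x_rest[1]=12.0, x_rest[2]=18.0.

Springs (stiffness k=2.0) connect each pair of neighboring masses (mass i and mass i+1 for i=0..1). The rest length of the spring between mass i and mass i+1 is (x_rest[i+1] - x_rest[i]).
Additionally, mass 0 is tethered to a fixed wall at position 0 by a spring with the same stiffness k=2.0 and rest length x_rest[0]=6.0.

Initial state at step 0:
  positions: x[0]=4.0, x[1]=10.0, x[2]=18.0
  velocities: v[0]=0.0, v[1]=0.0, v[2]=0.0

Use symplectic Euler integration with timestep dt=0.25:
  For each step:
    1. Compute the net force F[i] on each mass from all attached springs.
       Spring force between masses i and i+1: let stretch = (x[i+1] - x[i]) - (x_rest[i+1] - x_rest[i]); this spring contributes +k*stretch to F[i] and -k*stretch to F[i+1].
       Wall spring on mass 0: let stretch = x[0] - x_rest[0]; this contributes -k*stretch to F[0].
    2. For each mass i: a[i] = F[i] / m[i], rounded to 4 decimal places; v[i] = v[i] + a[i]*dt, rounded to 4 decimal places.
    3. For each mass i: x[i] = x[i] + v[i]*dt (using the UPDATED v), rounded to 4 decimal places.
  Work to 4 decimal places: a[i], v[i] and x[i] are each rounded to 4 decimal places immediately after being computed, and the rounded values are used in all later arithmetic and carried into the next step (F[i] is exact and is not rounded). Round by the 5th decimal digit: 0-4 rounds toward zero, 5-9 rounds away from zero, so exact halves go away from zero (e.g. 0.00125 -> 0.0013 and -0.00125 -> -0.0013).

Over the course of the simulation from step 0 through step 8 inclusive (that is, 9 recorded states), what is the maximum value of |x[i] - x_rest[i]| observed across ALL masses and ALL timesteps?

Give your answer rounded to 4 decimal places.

Step 0: x=[4.0000 10.0000 18.0000] v=[0.0000 0.0000 0.0000]
Step 1: x=[4.2500 10.2500 17.7500] v=[1.0000 1.0000 -1.0000]
Step 2: x=[4.7188 10.6875 17.3125] v=[1.8750 1.7500 -1.7500]
Step 3: x=[5.3438 11.2071 16.7969] v=[2.5000 2.0782 -2.0625]
Step 4: x=[6.0338 11.6925 16.3326] v=[2.7598 1.9415 -1.8574]
Step 5: x=[6.6769 12.0506 16.0382] v=[2.5723 1.4322 -1.1775]
Step 6: x=[7.1571 12.2354 15.9954] v=[1.9207 0.7392 -0.1713]
Step 7: x=[7.3774 12.2554 16.2326] v=[0.8813 0.0801 0.9487]
Step 8: x=[7.2853 12.1628 16.7226] v=[-0.3684 -0.3703 1.9601]
Max displacement = 2.0046

Answer: 2.0046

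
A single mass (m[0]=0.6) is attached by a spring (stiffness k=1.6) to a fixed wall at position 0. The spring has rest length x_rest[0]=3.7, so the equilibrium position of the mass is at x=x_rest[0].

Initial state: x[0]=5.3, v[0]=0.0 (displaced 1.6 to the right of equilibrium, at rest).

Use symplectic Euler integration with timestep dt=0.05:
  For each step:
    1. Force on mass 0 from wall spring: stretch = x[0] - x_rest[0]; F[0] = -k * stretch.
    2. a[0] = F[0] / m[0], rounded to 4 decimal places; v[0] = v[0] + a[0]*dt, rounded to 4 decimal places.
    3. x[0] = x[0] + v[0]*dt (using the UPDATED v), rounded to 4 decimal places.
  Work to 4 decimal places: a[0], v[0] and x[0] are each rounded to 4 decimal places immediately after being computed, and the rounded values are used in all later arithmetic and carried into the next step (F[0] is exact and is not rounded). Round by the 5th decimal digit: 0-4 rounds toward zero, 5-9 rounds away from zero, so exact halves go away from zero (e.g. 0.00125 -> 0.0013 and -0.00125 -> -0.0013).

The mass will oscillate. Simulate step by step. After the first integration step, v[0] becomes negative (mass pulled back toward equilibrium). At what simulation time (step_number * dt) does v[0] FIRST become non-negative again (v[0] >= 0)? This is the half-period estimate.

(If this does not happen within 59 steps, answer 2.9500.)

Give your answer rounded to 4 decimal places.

Step 0: x=[5.3000] v=[0.0000]
Step 1: x=[5.2893] v=[-0.2133]
Step 2: x=[5.2680] v=[-0.4252]
Step 3: x=[5.2363] v=[-0.6343]
Step 4: x=[5.1943] v=[-0.8391]
Step 5: x=[5.1424] v=[-1.0383]
Step 6: x=[5.0809] v=[-1.2306]
Step 7: x=[5.0102] v=[-1.4147]
Step 8: x=[4.9307] v=[-1.5894]
Step 9: x=[4.8430] v=[-1.7535]
Step 10: x=[4.7477] v=[-1.9059]
Step 11: x=[4.6454] v=[-2.0456]
Step 12: x=[4.5368] v=[-2.1717]
Step 13: x=[4.4226] v=[-2.2833]
Step 14: x=[4.3036] v=[-2.3796]
Step 15: x=[4.1806] v=[-2.4601]
Step 16: x=[4.0544] v=[-2.5242]
Step 17: x=[3.9258] v=[-2.5715]
Step 18: x=[3.7957] v=[-2.6016]
Step 19: x=[3.6650] v=[-2.6144]
Step 20: x=[3.5345] v=[-2.6097]
Step 21: x=[3.4051] v=[-2.5876]
Step 22: x=[3.2777] v=[-2.5483]
Step 23: x=[3.1531] v=[-2.4920]
Step 24: x=[3.0321] v=[-2.4191]
Step 25: x=[2.9156] v=[-2.3300]
Step 26: x=[2.8043] v=[-2.2254]
Step 27: x=[2.6990] v=[-2.1060]
Step 28: x=[2.6004] v=[-1.9725]
Step 29: x=[2.5091] v=[-1.8259]
Step 30: x=[2.4257] v=[-1.6671]
Step 31: x=[2.3508] v=[-1.4972]
Step 32: x=[2.2849] v=[-1.3173]
Step 33: x=[2.2285] v=[-1.1286]
Step 34: x=[2.1819] v=[-0.9324]
Step 35: x=[2.1454] v=[-0.7300]
Step 36: x=[2.1193] v=[-0.5227]
Step 37: x=[2.1037] v=[-0.3119]
Step 38: x=[2.0987] v=[-0.0991]
Step 39: x=[2.1044] v=[0.1144]
First v>=0 after going negative at step 39, time=1.9500

Answer: 1.9500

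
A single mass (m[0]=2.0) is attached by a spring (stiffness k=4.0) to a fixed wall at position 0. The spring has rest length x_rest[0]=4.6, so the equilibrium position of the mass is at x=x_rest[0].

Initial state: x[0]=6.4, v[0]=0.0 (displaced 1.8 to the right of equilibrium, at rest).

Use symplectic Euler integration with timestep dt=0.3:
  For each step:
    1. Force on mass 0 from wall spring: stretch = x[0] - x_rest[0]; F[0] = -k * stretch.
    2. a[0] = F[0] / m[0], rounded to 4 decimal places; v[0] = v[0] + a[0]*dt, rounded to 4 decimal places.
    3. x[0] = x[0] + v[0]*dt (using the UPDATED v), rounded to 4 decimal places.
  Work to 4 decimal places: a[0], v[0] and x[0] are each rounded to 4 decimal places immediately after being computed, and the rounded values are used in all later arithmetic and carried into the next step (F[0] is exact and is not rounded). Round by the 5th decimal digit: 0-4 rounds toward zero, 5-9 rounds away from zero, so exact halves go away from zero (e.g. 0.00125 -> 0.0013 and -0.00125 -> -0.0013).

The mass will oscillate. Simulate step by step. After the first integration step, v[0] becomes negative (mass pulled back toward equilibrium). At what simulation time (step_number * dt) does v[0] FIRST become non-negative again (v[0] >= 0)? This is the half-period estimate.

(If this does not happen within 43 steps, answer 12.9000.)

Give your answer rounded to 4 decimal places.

Step 0: x=[6.4000] v=[0.0000]
Step 1: x=[6.0760] v=[-1.0800]
Step 2: x=[5.4863] v=[-1.9656]
Step 3: x=[4.7371] v=[-2.4974]
Step 4: x=[3.9632] v=[-2.5797]
Step 5: x=[3.3039] v=[-2.1976]
Step 6: x=[2.8779] v=[-1.4199]
Step 7: x=[2.7619] v=[-0.3866]
Step 8: x=[2.9768] v=[0.7163]
First v>=0 after going negative at step 8, time=2.4000

Answer: 2.4000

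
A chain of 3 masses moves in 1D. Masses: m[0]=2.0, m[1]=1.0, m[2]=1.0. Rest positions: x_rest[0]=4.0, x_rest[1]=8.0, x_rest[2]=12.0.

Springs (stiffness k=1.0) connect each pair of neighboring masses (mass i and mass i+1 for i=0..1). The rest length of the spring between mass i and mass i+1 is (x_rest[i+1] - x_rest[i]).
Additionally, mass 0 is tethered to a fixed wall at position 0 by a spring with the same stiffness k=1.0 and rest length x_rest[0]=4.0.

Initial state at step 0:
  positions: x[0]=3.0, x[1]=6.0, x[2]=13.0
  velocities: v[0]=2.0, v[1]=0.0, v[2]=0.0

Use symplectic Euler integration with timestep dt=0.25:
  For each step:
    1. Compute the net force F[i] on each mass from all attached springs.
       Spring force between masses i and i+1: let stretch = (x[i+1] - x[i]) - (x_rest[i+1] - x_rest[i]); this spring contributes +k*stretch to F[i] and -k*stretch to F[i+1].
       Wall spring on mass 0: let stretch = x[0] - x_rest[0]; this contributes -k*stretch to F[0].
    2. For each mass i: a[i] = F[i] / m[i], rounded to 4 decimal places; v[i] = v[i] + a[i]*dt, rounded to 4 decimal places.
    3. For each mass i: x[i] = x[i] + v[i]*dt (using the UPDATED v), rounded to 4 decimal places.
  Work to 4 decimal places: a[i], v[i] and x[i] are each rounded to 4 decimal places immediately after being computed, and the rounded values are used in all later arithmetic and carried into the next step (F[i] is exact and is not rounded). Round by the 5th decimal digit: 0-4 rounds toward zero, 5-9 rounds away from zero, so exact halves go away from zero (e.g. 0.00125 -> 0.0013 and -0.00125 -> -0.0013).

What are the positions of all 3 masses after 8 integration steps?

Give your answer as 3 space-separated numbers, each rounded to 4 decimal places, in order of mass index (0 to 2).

Answer: 5.9552 10.3290 10.6475

Derivation:
Step 0: x=[3.0000 6.0000 13.0000] v=[2.0000 0.0000 0.0000]
Step 1: x=[3.5000 6.2500 12.8125] v=[2.0000 1.0000 -0.7500]
Step 2: x=[3.9766 6.7383 12.4649] v=[1.9063 1.9531 -1.3906]
Step 3: x=[4.4152 7.4119 12.0093] v=[1.7544 2.6943 -1.8223]
Step 4: x=[4.8095 8.1855 11.5164] v=[1.5771 3.0945 -1.9717]
Step 5: x=[5.1590 8.9563 11.0653] v=[1.3979 3.0832 -1.8044]
Step 6: x=[5.4659 9.6216 10.7324] v=[1.2277 2.6611 -1.3317]
Step 7: x=[5.7319 10.0966 10.5801] v=[1.0639 1.8999 -0.6094]
Step 8: x=[5.9552 10.3290 10.6475] v=[0.8930 0.9296 0.2697]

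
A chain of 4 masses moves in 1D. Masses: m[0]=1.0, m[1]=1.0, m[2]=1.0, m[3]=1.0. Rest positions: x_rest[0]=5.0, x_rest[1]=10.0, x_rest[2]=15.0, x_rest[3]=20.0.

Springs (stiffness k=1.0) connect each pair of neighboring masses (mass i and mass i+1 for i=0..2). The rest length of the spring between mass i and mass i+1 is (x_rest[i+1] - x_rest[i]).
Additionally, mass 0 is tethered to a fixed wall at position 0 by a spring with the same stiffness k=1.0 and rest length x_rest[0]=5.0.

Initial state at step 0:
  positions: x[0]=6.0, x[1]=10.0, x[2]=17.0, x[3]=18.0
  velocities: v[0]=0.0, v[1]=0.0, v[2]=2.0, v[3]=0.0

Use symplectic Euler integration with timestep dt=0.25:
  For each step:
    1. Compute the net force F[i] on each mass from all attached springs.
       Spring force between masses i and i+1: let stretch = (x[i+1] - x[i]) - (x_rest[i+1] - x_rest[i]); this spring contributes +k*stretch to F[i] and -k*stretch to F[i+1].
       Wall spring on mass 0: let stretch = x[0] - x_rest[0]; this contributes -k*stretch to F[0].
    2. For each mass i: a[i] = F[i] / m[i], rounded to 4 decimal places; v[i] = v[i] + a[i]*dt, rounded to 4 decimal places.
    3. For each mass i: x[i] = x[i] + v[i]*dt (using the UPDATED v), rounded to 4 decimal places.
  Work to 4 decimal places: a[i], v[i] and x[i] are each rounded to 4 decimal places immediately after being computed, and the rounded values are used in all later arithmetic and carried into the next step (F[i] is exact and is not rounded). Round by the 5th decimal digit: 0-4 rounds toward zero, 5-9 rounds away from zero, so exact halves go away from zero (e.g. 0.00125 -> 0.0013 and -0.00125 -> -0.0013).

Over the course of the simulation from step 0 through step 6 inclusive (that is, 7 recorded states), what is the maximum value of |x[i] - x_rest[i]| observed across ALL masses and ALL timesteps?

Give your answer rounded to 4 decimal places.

Answer: 2.1250

Derivation:
Step 0: x=[6.0000 10.0000 17.0000 18.0000] v=[0.0000 0.0000 2.0000 0.0000]
Step 1: x=[5.8750 10.1875 17.1250 18.2500] v=[-0.5000 0.7500 0.5000 1.0000]
Step 2: x=[5.6524 10.5391 16.8867 18.7422] v=[-0.8906 1.4063 -0.9531 1.9688]
Step 3: x=[5.3819 10.9820 16.3677 19.4309] v=[-1.0820 1.7715 -2.0761 2.7549]
Step 4: x=[5.1250 11.4115 15.7035 20.2407] v=[-1.0275 1.7179 -2.6567 3.2391]
Step 5: x=[4.9407 11.7163 15.0547 21.0794] v=[-0.7371 1.2193 -2.5954 3.3548]
Step 6: x=[4.8711 11.8063 14.5738 21.8541] v=[-0.2784 0.3600 -1.9238 3.0986]
Max displacement = 2.1250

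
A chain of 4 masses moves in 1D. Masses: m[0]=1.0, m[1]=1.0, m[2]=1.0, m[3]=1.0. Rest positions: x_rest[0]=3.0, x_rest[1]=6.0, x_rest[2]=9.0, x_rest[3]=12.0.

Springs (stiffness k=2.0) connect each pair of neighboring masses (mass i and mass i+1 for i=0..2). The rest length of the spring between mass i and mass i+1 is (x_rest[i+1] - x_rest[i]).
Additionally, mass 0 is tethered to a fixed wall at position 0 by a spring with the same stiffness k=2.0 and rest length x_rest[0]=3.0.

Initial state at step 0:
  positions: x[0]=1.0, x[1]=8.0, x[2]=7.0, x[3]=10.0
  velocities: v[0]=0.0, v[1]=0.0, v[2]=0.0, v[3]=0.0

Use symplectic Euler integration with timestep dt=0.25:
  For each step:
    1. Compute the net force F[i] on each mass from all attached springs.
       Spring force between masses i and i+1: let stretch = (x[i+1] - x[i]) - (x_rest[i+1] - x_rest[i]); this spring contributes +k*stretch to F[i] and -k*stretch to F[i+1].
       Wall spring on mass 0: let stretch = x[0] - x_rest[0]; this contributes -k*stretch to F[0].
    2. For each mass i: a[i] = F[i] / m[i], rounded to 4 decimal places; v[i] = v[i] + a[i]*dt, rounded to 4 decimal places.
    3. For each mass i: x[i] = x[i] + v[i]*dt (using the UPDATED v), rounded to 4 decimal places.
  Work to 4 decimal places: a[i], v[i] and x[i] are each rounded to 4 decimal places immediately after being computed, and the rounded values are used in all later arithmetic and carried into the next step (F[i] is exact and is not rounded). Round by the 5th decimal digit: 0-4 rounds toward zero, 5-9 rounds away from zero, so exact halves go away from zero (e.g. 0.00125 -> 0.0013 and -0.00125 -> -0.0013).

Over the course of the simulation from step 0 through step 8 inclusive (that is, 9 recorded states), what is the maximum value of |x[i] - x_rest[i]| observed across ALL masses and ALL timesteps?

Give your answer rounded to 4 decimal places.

Answer: 3.0352

Derivation:
Step 0: x=[1.0000 8.0000 7.0000 10.0000] v=[0.0000 0.0000 0.0000 0.0000]
Step 1: x=[1.7500 7.0000 7.5000 10.0000] v=[3.0000 -4.0000 2.0000 0.0000]
Step 2: x=[2.9375 5.4063 8.2500 10.0625] v=[4.7500 -6.3750 3.0000 0.2500]
Step 3: x=[4.0664 3.8594 8.8711 10.2735] v=[4.5157 -6.1876 2.4844 0.8438]
Step 4: x=[4.6612 2.9648 9.0411 10.6842] v=[2.3790 -3.5783 0.6798 1.6426]
Step 5: x=[4.4613 3.0418 8.6569 11.2645] v=[-0.7998 0.3081 -1.5368 2.3211]
Step 6: x=[3.5263 3.9982 7.8968 11.8938] v=[-3.7402 3.8254 -3.0406 2.5173]
Step 7: x=[2.2095 5.3829 7.1490 12.3985] v=[-5.2674 5.5388 -2.9914 2.0188]
Step 8: x=[1.0131 6.5917 6.8366 12.6220] v=[-4.7855 4.8352 -1.2497 0.8941]
Max displacement = 3.0352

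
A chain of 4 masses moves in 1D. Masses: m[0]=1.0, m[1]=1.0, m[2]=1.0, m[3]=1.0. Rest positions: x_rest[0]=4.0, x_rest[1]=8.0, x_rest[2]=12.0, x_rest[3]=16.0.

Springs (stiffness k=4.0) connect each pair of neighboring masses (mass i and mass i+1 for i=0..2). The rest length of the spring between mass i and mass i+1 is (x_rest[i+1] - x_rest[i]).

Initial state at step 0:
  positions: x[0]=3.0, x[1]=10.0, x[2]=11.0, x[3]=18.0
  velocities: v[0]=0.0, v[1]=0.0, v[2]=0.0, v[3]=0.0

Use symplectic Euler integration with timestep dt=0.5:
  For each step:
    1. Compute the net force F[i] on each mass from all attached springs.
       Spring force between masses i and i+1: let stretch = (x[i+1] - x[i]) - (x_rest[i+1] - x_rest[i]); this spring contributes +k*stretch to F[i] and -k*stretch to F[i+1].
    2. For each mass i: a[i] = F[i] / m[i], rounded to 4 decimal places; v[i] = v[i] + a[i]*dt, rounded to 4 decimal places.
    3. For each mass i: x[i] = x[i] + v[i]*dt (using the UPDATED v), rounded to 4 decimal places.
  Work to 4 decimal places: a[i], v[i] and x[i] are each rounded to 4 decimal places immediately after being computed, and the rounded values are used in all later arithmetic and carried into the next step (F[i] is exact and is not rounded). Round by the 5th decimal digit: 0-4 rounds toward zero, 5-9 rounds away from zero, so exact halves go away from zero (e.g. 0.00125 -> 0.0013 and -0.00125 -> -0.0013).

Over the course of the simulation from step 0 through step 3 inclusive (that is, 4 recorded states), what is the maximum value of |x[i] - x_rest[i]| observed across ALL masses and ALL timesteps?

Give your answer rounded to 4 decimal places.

Answer: 5.0000

Derivation:
Step 0: x=[3.0000 10.0000 11.0000 18.0000] v=[0.0000 0.0000 0.0000 0.0000]
Step 1: x=[6.0000 4.0000 17.0000 15.0000] v=[6.0000 -12.0000 12.0000 -6.0000]
Step 2: x=[3.0000 13.0000 8.0000 18.0000] v=[-6.0000 18.0000 -18.0000 6.0000]
Step 3: x=[6.0000 7.0000 14.0000 15.0000] v=[6.0000 -12.0000 12.0000 -6.0000]
Max displacement = 5.0000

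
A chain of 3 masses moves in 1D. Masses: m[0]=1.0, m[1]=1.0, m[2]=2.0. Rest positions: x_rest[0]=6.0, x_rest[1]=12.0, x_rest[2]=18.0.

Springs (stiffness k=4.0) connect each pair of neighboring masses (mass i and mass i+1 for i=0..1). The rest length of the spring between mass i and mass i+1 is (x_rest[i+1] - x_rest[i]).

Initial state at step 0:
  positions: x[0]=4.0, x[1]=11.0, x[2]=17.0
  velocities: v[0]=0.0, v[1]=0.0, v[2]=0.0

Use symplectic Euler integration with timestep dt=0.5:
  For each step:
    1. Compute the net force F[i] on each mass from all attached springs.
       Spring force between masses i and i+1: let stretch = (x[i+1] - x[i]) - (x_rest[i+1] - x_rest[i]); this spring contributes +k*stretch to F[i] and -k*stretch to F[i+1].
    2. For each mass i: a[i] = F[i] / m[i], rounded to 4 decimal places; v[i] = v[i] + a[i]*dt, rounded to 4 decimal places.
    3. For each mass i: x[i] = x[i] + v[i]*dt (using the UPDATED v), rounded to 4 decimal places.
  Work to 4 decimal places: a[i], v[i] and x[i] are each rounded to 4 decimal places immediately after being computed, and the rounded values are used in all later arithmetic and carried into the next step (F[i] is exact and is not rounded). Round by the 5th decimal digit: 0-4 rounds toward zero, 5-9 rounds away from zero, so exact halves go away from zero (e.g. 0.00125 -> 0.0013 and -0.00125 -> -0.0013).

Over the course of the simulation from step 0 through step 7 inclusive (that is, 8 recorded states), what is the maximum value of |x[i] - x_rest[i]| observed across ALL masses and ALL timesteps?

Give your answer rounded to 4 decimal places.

Step 0: x=[4.0000 11.0000 17.0000] v=[0.0000 0.0000 0.0000]
Step 1: x=[5.0000 10.0000 17.0000] v=[2.0000 -2.0000 0.0000]
Step 2: x=[5.0000 11.0000 16.5000] v=[0.0000 2.0000 -1.0000]
Step 3: x=[5.0000 11.5000 16.2500] v=[0.0000 1.0000 -0.5000]
Step 4: x=[5.5000 10.2500 16.6250] v=[1.0000 -2.5000 0.7500]
Step 5: x=[4.7500 10.6250 16.8125] v=[-1.5000 0.7500 0.3750]
Step 6: x=[3.8750 11.3125 16.9063] v=[-1.7500 1.3750 0.1875]
Step 7: x=[4.4375 10.1563 17.2032] v=[1.1250 -2.3124 0.5937]
Max displacement = 2.1250

Answer: 2.1250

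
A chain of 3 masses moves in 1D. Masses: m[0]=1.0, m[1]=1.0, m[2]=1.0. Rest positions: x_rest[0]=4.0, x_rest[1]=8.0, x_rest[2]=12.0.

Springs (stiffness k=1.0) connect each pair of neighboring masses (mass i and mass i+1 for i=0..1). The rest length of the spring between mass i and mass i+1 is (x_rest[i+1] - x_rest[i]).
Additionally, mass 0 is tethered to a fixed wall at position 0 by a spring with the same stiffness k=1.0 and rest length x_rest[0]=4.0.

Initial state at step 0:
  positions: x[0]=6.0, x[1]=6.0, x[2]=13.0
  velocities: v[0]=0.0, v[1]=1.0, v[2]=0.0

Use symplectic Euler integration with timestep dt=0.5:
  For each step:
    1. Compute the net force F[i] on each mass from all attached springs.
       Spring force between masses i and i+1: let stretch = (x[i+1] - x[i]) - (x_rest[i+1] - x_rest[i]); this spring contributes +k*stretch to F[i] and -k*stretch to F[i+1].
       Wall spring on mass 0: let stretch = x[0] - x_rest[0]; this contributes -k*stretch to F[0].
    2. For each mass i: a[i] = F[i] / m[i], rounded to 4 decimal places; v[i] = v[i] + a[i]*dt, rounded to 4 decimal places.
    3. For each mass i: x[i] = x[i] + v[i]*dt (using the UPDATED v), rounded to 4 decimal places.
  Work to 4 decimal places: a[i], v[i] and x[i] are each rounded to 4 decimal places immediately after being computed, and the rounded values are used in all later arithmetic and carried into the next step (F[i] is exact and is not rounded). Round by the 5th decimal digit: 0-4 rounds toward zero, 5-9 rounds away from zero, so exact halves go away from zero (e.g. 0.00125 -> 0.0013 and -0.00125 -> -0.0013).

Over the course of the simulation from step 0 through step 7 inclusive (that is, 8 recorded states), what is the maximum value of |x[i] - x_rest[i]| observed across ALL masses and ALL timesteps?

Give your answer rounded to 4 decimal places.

Step 0: x=[6.0000 6.0000 13.0000] v=[0.0000 1.0000 0.0000]
Step 1: x=[4.5000 8.2500 12.2500] v=[-3.0000 4.5000 -1.5000]
Step 2: x=[2.8125 10.5625 11.5000] v=[-3.3750 4.6250 -1.5000]
Step 3: x=[2.3594 11.1719 11.5157] v=[-0.9063 1.2188 0.0313]
Step 4: x=[3.5196 9.6641 12.4454] v=[2.3203 -3.0156 1.8594]
Step 5: x=[5.3360 7.3155 13.6798] v=[3.6328 -4.6972 2.4688]
Step 6: x=[6.3133 6.0631 14.3232] v=[1.9546 -2.5048 1.2867]
Step 7: x=[5.6497 6.9383 13.9015] v=[-1.3272 1.7504 -0.8434]
Max displacement = 3.1719

Answer: 3.1719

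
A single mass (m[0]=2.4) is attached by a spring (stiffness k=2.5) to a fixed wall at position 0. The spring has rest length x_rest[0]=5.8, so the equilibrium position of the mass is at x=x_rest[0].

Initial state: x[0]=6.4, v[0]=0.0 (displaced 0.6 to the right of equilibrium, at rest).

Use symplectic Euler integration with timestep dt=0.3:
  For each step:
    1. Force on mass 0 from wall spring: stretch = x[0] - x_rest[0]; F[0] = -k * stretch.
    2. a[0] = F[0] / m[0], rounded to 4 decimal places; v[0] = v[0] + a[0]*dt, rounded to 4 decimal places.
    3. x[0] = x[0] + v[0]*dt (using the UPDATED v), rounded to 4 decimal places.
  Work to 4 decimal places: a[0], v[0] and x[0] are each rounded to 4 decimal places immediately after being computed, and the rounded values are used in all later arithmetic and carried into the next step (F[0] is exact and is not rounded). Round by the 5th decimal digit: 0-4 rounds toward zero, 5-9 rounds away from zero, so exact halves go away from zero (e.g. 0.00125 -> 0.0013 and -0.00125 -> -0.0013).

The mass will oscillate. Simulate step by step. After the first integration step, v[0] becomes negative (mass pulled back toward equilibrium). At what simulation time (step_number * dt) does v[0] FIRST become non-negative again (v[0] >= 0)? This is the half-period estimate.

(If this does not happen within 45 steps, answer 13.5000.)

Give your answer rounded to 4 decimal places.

Step 0: x=[6.4000] v=[0.0000]
Step 1: x=[6.3438] v=[-0.1875]
Step 2: x=[6.2366] v=[-0.3575]
Step 3: x=[6.0884] v=[-0.4939]
Step 4: x=[5.9132] v=[-0.5840]
Step 5: x=[5.7274] v=[-0.6194]
Step 6: x=[5.5484] v=[-0.5967]
Step 7: x=[5.3930] v=[-0.5181]
Step 8: x=[5.2757] v=[-0.3909]
Step 9: x=[5.2076] v=[-0.2271]
Step 10: x=[5.1950] v=[-0.0420]
Step 11: x=[5.2391] v=[0.1471]
First v>=0 after going negative at step 11, time=3.3000

Answer: 3.3000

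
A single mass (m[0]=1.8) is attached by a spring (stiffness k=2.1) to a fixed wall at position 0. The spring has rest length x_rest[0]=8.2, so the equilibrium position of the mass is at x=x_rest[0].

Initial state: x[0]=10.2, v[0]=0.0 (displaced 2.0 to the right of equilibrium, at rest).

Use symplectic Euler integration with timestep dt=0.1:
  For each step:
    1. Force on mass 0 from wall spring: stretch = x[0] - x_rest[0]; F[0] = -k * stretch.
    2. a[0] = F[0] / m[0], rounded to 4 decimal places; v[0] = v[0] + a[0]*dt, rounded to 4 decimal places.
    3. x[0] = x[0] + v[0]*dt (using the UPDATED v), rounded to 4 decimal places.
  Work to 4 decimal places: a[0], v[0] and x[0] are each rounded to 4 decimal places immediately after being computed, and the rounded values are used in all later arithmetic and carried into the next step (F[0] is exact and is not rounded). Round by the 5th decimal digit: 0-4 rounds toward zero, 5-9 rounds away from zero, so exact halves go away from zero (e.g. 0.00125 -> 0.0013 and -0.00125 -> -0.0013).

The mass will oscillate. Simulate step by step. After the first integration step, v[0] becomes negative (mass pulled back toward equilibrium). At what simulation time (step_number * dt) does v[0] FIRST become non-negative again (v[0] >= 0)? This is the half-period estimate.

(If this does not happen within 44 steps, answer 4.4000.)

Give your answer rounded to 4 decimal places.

Answer: 3.0000

Derivation:
Step 0: x=[10.2000] v=[0.0000]
Step 1: x=[10.1767] v=[-0.2333]
Step 2: x=[10.1303] v=[-0.4639]
Step 3: x=[10.0614] v=[-0.6891]
Step 4: x=[9.9708] v=[-0.9063]
Step 5: x=[9.8595] v=[-1.1129]
Step 6: x=[9.7289] v=[-1.3065]
Step 7: x=[9.5804] v=[-1.4849]
Step 8: x=[9.4158] v=[-1.6460]
Step 9: x=[9.2370] v=[-1.7878]
Step 10: x=[9.0461] v=[-1.9088]
Step 11: x=[8.8454] v=[-2.0075]
Step 12: x=[8.6371] v=[-2.0828]
Step 13: x=[8.4237] v=[-2.1338]
Step 14: x=[8.2077] v=[-2.1599]
Step 15: x=[7.9916] v=[-2.1608]
Step 16: x=[7.7780] v=[-2.1365]
Step 17: x=[7.5693] v=[-2.0873]
Step 18: x=[7.3679] v=[-2.0137]
Step 19: x=[7.1762] v=[-1.9166]
Step 20: x=[6.9965] v=[-1.7972]
Step 21: x=[6.8308] v=[-1.6568]
Step 22: x=[6.6811] v=[-1.4971]
Step 23: x=[6.5491] v=[-1.3199]
Step 24: x=[6.4364] v=[-1.1273]
Step 25: x=[6.3442] v=[-0.9216]
Step 26: x=[6.2737] v=[-0.7051]
Step 27: x=[6.2257] v=[-0.4804]
Step 28: x=[6.2007] v=[-0.2501]
Step 29: x=[6.1990] v=[-0.0169]
Step 30: x=[6.2207] v=[0.2166]
First v>=0 after going negative at step 30, time=3.0000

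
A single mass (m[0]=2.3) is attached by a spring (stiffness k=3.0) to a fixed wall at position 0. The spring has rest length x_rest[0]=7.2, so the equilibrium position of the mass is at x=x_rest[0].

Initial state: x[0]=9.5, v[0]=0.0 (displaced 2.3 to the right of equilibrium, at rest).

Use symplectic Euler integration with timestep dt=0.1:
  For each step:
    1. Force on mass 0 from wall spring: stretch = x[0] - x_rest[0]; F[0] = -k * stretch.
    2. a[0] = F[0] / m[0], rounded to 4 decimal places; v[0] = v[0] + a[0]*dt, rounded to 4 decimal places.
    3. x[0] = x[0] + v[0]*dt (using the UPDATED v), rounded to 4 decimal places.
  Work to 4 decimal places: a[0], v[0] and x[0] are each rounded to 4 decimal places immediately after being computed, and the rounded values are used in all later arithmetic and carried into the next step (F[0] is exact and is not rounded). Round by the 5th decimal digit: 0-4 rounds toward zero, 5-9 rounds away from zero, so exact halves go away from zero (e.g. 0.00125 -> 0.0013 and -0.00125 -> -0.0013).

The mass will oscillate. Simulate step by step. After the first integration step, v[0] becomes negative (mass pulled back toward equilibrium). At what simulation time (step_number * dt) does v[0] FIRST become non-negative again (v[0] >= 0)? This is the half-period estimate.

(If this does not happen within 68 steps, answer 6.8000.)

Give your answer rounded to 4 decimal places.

Step 0: x=[9.5000] v=[0.0000]
Step 1: x=[9.4700] v=[-0.3000]
Step 2: x=[9.4104] v=[-0.5961]
Step 3: x=[9.3220] v=[-0.8844]
Step 4: x=[9.2059] v=[-1.1612]
Step 5: x=[9.0636] v=[-1.4228]
Step 6: x=[8.8970] v=[-1.6659]
Step 7: x=[8.7083] v=[-1.8873]
Step 8: x=[8.4999] v=[-2.0840]
Step 9: x=[8.2745] v=[-2.2536]
Step 10: x=[8.0351] v=[-2.3938]
Step 11: x=[7.7848] v=[-2.5027]
Step 12: x=[7.5269] v=[-2.5790]
Step 13: x=[7.2647] v=[-2.6216]
Step 14: x=[7.0017] v=[-2.6300]
Step 15: x=[6.7413] v=[-2.6041]
Step 16: x=[6.4869] v=[-2.5443]
Step 17: x=[6.2418] v=[-2.4513]
Step 18: x=[6.0092] v=[-2.3263]
Step 19: x=[5.7921] v=[-2.1710]
Step 20: x=[5.5934] v=[-1.9874]
Step 21: x=[5.4156] v=[-1.7778]
Step 22: x=[5.2611] v=[-1.5451]
Step 23: x=[5.1319] v=[-1.2922]
Step 24: x=[5.0297] v=[-1.0225]
Step 25: x=[4.9558] v=[-0.7394]
Step 26: x=[4.9111] v=[-0.4467]
Step 27: x=[4.8963] v=[-0.1482]
Step 28: x=[4.9115] v=[0.1523]
First v>=0 after going negative at step 28, time=2.8000

Answer: 2.8000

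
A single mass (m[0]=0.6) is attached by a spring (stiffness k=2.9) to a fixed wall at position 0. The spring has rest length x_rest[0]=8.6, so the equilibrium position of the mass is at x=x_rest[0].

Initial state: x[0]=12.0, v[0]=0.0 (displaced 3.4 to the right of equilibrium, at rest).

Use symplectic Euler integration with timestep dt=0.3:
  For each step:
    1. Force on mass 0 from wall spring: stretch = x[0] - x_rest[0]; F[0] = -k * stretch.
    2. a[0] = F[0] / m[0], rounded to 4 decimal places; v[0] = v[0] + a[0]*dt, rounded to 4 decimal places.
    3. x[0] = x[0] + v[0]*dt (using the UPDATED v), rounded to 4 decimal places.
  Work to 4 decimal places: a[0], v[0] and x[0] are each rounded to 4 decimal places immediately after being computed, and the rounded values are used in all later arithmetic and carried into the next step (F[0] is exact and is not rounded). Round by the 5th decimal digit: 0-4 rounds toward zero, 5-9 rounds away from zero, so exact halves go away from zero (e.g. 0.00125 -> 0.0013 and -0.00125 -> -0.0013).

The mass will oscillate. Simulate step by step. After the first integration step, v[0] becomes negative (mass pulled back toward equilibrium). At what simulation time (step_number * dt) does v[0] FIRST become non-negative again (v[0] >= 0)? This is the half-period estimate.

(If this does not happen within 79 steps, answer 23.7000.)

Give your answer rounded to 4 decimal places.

Answer: 1.5000

Derivation:
Step 0: x=[12.0000] v=[0.0000]
Step 1: x=[10.5210] v=[-4.9300]
Step 2: x=[8.2064] v=[-7.7154]
Step 3: x=[6.0630] v=[-7.1447]
Step 4: x=[5.0232] v=[-3.4660]
Step 5: x=[5.5393] v=[1.7204]
First v>=0 after going negative at step 5, time=1.5000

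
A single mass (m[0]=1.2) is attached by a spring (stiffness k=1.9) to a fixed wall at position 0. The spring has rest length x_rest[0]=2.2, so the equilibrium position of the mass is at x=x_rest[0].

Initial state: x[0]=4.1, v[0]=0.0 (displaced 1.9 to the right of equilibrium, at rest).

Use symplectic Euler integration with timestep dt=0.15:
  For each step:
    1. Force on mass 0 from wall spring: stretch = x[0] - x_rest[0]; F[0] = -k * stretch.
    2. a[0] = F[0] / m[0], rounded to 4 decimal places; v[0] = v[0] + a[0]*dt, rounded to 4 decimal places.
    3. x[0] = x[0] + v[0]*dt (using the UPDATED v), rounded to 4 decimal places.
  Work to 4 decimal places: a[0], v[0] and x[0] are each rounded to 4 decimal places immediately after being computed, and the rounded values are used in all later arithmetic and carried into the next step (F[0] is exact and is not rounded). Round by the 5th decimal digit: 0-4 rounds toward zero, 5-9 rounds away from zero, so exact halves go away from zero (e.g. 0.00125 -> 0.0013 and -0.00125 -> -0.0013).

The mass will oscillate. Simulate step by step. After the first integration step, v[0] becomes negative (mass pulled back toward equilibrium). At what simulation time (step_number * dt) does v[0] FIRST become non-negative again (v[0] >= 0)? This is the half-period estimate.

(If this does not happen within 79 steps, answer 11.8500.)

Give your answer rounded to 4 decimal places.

Step 0: x=[4.1000] v=[0.0000]
Step 1: x=[4.0323] v=[-0.4512]
Step 2: x=[3.8993] v=[-0.8864]
Step 3: x=[3.7058] v=[-1.2900]
Step 4: x=[3.4587] v=[-1.6476]
Step 5: x=[3.1667] v=[-1.9465]
Step 6: x=[2.8403] v=[-2.1761]
Step 7: x=[2.4911] v=[-2.3282]
Step 8: x=[2.1315] v=[-2.3973]
Step 9: x=[1.7744] v=[-2.3810]
Step 10: x=[1.4324] v=[-2.2799]
Step 11: x=[1.1178] v=[-2.0976]
Step 12: x=[0.8417] v=[-1.8406]
Step 13: x=[0.6140] v=[-1.5180]
Step 14: x=[0.4428] v=[-1.1413]
Step 15: x=[0.3342] v=[-0.7240]
Step 16: x=[0.2921] v=[-0.2809]
Step 17: x=[0.3179] v=[0.1722]
First v>=0 after going negative at step 17, time=2.5500

Answer: 2.5500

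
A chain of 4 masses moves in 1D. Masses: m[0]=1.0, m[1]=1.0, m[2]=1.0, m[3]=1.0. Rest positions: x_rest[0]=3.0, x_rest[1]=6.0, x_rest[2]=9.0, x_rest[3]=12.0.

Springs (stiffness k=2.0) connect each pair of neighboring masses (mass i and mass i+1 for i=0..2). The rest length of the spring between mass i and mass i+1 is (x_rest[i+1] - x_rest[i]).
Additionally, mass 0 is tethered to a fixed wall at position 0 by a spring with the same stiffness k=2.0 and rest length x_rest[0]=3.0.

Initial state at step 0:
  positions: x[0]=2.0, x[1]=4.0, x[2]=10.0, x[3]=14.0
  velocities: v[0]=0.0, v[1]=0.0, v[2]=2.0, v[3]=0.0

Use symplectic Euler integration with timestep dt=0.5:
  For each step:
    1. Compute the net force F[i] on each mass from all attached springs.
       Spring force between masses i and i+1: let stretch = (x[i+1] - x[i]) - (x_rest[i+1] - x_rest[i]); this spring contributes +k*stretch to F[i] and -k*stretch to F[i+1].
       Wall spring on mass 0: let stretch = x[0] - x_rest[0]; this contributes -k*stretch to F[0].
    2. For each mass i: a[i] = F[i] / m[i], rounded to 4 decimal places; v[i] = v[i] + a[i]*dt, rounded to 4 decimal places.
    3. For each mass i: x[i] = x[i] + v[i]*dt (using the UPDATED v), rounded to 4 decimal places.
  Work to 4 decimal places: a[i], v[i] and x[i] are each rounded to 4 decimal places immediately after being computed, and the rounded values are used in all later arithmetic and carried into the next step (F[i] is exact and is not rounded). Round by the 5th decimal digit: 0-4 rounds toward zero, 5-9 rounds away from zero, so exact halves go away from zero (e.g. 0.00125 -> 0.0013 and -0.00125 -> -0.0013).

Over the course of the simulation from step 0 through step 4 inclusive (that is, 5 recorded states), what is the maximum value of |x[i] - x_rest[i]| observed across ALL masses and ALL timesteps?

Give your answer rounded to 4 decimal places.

Answer: 3.1875

Derivation:
Step 0: x=[2.0000 4.0000 10.0000 14.0000] v=[0.0000 0.0000 2.0000 0.0000]
Step 1: x=[2.0000 6.0000 10.0000 13.5000] v=[0.0000 4.0000 0.0000 -1.0000]
Step 2: x=[3.0000 8.0000 9.7500 12.7500] v=[2.0000 4.0000 -0.5000 -1.5000]
Step 3: x=[5.0000 8.3750 10.1250 12.0000] v=[4.0000 0.7500 0.7500 -1.5000]
Step 4: x=[6.1875 7.9375 10.5625 11.8125] v=[2.3750 -0.8750 0.8750 -0.3750]
Max displacement = 3.1875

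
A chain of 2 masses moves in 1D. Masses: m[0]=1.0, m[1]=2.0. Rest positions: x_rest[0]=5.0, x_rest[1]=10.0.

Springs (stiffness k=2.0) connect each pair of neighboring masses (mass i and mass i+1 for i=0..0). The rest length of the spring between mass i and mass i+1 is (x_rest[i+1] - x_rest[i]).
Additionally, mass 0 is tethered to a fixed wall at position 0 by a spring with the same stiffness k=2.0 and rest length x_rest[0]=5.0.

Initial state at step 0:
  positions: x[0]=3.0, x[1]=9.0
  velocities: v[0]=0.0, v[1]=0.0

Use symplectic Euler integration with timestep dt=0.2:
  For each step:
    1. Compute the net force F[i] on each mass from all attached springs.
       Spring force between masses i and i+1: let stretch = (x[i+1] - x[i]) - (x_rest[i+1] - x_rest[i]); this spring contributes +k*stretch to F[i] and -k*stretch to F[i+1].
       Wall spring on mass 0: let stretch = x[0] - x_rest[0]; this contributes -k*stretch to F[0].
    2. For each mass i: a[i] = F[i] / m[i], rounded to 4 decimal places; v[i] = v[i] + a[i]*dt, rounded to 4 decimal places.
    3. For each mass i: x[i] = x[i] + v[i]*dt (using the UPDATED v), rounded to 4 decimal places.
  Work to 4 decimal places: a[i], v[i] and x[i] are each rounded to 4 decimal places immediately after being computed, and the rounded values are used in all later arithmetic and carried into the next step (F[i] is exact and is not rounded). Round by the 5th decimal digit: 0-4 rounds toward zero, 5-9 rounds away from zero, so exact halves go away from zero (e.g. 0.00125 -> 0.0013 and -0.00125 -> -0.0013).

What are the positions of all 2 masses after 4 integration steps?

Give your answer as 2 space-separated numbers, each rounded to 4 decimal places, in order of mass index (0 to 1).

Step 0: x=[3.0000 9.0000] v=[0.0000 0.0000]
Step 1: x=[3.2400 8.9600] v=[1.2000 -0.2000]
Step 2: x=[3.6784 8.8912] v=[2.1920 -0.3440]
Step 3: x=[4.2396 8.8139] v=[2.8058 -0.3866]
Step 4: x=[4.8275 8.7536] v=[2.9397 -0.3015]

Answer: 4.8275 8.7536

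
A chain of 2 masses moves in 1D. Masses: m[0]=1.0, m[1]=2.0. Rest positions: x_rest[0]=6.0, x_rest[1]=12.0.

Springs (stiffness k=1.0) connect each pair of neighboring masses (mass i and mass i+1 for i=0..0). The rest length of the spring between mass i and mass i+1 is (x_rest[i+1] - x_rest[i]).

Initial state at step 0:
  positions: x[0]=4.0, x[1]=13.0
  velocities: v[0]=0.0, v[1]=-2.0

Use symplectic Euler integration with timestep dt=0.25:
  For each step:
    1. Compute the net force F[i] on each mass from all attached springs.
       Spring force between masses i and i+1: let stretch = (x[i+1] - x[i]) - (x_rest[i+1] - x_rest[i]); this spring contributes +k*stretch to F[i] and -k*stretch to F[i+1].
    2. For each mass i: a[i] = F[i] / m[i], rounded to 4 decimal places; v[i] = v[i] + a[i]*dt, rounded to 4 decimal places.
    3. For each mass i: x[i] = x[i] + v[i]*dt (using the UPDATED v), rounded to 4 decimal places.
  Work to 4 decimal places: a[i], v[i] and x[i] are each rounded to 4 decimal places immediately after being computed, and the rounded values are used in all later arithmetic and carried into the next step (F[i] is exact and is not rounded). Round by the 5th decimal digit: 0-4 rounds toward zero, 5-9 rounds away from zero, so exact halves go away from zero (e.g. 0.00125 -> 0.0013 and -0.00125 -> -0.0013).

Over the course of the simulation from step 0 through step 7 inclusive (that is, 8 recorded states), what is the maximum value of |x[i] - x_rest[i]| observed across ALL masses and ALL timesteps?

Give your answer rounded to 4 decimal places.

Step 0: x=[4.0000 13.0000] v=[0.0000 -2.0000]
Step 1: x=[4.1875 12.4063] v=[0.7500 -2.3750]
Step 2: x=[4.5137 11.7432] v=[1.3047 -2.6524]
Step 3: x=[4.9167 11.0417] v=[1.6121 -2.8061]
Step 4: x=[5.3276 10.3363] v=[1.6434 -2.8217]
Step 5: x=[5.6765 9.6619] v=[1.3956 -2.6978]
Step 6: x=[5.8995 9.0504] v=[0.8920 -2.4460]
Step 7: x=[5.9444 8.5279] v=[0.1797 -2.0899]
Max displacement = 3.4721

Answer: 3.4721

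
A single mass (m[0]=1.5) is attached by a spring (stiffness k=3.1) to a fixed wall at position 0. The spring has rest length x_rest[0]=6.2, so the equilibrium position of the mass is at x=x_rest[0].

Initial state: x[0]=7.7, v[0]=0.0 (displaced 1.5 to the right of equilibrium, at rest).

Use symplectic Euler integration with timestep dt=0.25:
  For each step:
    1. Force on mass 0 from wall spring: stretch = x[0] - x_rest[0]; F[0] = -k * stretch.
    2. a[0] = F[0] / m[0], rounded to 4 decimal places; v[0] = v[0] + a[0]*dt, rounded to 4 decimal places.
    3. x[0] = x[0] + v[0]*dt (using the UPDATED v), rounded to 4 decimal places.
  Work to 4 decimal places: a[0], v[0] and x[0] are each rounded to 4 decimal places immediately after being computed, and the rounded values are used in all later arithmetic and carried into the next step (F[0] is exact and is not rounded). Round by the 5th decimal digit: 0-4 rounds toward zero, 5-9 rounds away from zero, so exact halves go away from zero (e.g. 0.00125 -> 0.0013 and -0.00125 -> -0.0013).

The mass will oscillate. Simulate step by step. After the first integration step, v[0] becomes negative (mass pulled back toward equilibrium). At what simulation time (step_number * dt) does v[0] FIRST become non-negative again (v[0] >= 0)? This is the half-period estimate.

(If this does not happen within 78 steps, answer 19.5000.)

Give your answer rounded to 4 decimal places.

Step 0: x=[7.7000] v=[0.0000]
Step 1: x=[7.5063] v=[-0.7750]
Step 2: x=[7.1438] v=[-1.4499]
Step 3: x=[6.6594] v=[-1.9375]
Step 4: x=[6.1157] v=[-2.1749]
Step 5: x=[5.5829] v=[-2.1314]
Step 6: x=[5.1298] v=[-1.8126]
Step 7: x=[4.8149] v=[-1.2597]
Step 8: x=[4.6789] v=[-0.5441]
Step 9: x=[4.7394] v=[0.2418]
First v>=0 after going negative at step 9, time=2.2500

Answer: 2.2500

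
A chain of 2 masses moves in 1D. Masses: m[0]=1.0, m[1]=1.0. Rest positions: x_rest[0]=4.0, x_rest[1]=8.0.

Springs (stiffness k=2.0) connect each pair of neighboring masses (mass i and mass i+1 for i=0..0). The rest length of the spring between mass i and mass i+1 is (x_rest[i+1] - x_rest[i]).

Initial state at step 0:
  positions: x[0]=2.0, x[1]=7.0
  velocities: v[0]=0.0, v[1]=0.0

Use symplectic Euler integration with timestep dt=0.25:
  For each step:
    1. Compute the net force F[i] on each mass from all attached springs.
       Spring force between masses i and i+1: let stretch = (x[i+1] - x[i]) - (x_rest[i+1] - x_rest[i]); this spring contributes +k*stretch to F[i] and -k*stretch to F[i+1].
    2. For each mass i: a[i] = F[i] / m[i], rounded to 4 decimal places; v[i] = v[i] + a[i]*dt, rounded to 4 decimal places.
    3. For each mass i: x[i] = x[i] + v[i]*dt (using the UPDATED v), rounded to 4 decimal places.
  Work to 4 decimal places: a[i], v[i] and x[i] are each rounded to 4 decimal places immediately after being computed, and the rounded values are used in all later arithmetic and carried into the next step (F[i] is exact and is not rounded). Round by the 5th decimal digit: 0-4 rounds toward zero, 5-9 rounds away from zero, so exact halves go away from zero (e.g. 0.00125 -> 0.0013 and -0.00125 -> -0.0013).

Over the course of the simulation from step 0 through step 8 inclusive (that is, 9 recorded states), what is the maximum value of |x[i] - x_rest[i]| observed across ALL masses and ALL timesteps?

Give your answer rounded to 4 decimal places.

Answer: 2.0110

Derivation:
Step 0: x=[2.0000 7.0000] v=[0.0000 0.0000]
Step 1: x=[2.1250 6.8750] v=[0.5000 -0.5000]
Step 2: x=[2.3438 6.6563] v=[0.8750 -0.8750]
Step 3: x=[2.6016 6.3985] v=[1.0313 -1.0313]
Step 4: x=[2.8341 6.1661] v=[0.9298 -0.9298]
Step 5: x=[2.9831 6.0172] v=[0.5958 -0.5958]
Step 6: x=[3.0113 5.9890] v=[0.1129 -0.1129]
Step 7: x=[2.9117 6.0886] v=[-0.3983 0.3983]
Step 8: x=[2.7092 6.2911] v=[-0.8099 0.8099]
Max displacement = 2.0110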